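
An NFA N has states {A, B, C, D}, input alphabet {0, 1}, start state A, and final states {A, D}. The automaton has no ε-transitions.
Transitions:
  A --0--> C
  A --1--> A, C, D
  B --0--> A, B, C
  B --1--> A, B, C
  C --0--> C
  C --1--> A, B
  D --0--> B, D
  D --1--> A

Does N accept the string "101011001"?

accepted

Start: {A}
read 1: {A, C, D}
read 0: {B, C, D}
read 1: {A, B, C}
read 0: {A, B, C}
read 1: {A, B, C, D}
read 1: {A, B, C, D}
read 0: {A, B, C, D}
read 0: {A, B, C, D}
read 1: {A, B, C, D}
Reachable ∩ accepting = {A, D} — nonempty.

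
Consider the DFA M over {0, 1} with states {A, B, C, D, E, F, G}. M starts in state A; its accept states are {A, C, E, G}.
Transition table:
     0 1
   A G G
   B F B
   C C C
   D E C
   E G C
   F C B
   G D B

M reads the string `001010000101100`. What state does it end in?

C

A --0--> G
G --0--> D
D --1--> C
C --0--> C
C --1--> C
C --0--> C
C --0--> C
C --0--> C
C --0--> C
C --1--> C
C --0--> C
C --1--> C
C --1--> C
C --0--> C
C --0--> C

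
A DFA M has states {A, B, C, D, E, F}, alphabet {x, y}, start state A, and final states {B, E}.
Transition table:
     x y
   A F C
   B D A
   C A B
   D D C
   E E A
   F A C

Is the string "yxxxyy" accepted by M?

A --y--> C
C --x--> A
A --x--> F
F --x--> A
A --y--> C
C --y--> B
End in state B, which is an accepting state.

accepted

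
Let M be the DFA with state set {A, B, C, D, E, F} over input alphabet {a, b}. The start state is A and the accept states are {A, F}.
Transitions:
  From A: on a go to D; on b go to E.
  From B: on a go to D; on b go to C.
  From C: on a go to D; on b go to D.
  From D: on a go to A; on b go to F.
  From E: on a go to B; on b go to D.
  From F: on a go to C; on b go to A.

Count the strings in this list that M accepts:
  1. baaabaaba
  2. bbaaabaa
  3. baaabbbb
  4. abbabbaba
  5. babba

baaabaaba: rejected
bbaaabaa: rejected
baaabbbb: accepted
abbabbaba: rejected
babba: accepted

2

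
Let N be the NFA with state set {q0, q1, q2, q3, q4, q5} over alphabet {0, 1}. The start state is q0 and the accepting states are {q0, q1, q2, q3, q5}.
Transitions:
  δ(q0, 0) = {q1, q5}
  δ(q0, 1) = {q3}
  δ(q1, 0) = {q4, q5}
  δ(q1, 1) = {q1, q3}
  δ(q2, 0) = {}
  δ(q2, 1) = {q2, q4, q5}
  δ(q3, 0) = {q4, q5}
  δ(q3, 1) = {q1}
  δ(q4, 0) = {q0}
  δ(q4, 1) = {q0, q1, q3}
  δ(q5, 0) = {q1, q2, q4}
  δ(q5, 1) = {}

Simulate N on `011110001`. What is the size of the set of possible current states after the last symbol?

3

Start: {q0}
read 0: {q1, q5}
read 1: {q1, q3}
read 1: {q1, q3}
read 1: {q1, q3}
read 1: {q1, q3}
read 0: {q4, q5}
read 0: {q0, q1, q2, q4}
read 0: {q0, q1, q4, q5}
read 1: {q0, q1, q3}
Final reachable set {q0, q1, q3} has 3 states.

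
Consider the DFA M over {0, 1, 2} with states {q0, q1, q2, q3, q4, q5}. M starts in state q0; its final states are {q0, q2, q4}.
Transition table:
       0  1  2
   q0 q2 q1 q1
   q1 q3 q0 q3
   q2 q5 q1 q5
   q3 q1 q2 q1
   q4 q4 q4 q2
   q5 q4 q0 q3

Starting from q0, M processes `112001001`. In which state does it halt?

q0

q0 --1--> q1
q1 --1--> q0
q0 --2--> q1
q1 --0--> q3
q3 --0--> q1
q1 --1--> q0
q0 --0--> q2
q2 --0--> q5
q5 --1--> q0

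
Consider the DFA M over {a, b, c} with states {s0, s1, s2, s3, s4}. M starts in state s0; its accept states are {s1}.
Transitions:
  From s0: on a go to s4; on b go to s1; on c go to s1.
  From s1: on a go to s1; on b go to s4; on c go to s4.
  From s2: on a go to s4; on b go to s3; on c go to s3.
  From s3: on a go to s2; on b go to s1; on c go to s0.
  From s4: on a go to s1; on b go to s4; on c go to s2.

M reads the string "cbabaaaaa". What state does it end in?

s1

s0 --c--> s1
s1 --b--> s4
s4 --a--> s1
s1 --b--> s4
s4 --a--> s1
s1 --a--> s1
s1 --a--> s1
s1 --a--> s1
s1 --a--> s1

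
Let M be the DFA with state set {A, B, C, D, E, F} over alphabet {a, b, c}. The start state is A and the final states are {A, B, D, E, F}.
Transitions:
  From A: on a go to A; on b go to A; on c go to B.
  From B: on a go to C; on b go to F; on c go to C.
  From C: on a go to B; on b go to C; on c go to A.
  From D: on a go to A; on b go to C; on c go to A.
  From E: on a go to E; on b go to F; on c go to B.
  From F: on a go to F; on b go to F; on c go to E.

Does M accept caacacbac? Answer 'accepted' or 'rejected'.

rejected

A --c--> B
B --a--> C
C --a--> B
B --c--> C
C --a--> B
B --c--> C
C --b--> C
C --a--> B
B --c--> C
End in state C, which is not an accepting state.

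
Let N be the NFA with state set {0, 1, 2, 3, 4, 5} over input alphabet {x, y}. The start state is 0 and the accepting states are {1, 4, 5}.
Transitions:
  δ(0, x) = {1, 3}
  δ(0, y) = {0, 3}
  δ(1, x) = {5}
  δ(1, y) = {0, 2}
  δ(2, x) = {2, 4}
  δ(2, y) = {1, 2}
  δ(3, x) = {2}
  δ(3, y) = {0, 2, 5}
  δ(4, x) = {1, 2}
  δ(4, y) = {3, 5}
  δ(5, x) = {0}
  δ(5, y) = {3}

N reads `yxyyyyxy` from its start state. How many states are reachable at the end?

5

Start: {0}
read y: {0, 3}
read x: {1, 2, 3}
read y: {0, 1, 2, 5}
read y: {0, 1, 2, 3}
read y: {0, 1, 2, 3, 5}
read y: {0, 1, 2, 3, 5}
read x: {0, 1, 2, 3, 4, 5}
read y: {0, 1, 2, 3, 5}
Final reachable set {0, 1, 2, 3, 5} has 5 states.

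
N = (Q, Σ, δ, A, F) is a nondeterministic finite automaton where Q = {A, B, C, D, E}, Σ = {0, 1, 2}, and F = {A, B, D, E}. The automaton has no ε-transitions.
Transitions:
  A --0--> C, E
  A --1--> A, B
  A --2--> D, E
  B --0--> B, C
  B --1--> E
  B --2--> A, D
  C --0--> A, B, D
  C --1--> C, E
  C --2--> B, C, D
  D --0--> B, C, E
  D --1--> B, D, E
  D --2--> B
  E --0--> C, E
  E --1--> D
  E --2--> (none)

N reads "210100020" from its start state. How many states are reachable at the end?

5

Start: {A}
read 2: {D, E}
read 1: {B, D, E}
read 0: {B, C, E}
read 1: {C, D, E}
read 0: {A, B, C, D, E}
read 0: {A, B, C, D, E}
read 0: {A, B, C, D, E}
read 2: {A, B, C, D, E}
read 0: {A, B, C, D, E}
Final reachable set {A, B, C, D, E} has 5 states.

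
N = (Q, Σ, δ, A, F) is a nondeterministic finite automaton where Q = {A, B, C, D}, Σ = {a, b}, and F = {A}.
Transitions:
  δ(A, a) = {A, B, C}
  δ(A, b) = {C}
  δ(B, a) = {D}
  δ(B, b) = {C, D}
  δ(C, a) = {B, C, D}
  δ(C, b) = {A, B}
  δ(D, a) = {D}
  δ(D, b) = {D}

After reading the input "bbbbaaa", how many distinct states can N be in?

4

Start: {A}
read b: {C}
read b: {A, B}
read b: {C, D}
read b: {A, B, D}
read a: {A, B, C, D}
read a: {A, B, C, D}
read a: {A, B, C, D}
Final reachable set {A, B, C, D} has 4 states.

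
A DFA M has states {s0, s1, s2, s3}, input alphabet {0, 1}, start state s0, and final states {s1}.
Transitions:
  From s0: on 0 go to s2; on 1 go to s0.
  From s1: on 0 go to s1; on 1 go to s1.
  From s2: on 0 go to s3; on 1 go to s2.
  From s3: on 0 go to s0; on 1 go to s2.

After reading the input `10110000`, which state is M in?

s0 --1--> s0
s0 --0--> s2
s2 --1--> s2
s2 --1--> s2
s2 --0--> s3
s3 --0--> s0
s0 --0--> s2
s2 --0--> s3

s3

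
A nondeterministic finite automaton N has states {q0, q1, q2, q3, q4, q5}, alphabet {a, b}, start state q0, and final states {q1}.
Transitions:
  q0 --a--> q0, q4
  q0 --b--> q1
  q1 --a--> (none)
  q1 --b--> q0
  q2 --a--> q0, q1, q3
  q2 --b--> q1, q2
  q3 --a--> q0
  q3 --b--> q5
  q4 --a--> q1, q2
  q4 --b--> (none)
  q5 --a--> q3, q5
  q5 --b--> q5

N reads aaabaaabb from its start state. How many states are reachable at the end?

4

Start: {q0}
read a: {q0, q4}
read a: {q0, q1, q2, q4}
read a: {q0, q1, q2, q3, q4}
read b: {q0, q1, q2, q5}
read a: {q0, q1, q3, q4, q5}
read a: {q0, q1, q2, q3, q4, q5}
read a: {q0, q1, q2, q3, q4, q5}
read b: {q0, q1, q2, q5}
read b: {q0, q1, q2, q5}
Final reachable set {q0, q1, q2, q5} has 4 states.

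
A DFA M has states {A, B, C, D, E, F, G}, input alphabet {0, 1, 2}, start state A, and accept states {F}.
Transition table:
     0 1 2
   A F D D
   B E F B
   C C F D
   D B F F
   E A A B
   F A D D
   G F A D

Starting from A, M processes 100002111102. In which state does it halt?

B

A --1--> D
D --0--> B
B --0--> E
E --0--> A
A --0--> F
F --2--> D
D --1--> F
F --1--> D
D --1--> F
F --1--> D
D --0--> B
B --2--> B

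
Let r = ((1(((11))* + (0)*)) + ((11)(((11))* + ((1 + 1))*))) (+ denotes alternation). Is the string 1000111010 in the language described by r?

Neither (1(((11))*+(0)*)) nor ((11)(((11))*+((1+1))*)) matches 1000111010.

no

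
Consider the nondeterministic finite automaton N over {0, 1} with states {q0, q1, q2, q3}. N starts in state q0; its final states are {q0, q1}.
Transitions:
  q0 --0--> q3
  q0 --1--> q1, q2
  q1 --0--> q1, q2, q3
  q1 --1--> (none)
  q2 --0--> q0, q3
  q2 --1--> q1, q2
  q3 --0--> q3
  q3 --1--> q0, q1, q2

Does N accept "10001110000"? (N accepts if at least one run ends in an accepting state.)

Start: {q0}
read 1: {q1, q2}
read 0: {q0, q1, q2, q3}
read 0: {q0, q1, q2, q3}
read 0: {q0, q1, q2, q3}
read 1: {q0, q1, q2}
read 1: {q1, q2}
read 1: {q1, q2}
read 0: {q0, q1, q2, q3}
read 0: {q0, q1, q2, q3}
read 0: {q0, q1, q2, q3}
read 0: {q0, q1, q2, q3}
Reachable ∩ accepting = {q0, q1} — nonempty.

accepted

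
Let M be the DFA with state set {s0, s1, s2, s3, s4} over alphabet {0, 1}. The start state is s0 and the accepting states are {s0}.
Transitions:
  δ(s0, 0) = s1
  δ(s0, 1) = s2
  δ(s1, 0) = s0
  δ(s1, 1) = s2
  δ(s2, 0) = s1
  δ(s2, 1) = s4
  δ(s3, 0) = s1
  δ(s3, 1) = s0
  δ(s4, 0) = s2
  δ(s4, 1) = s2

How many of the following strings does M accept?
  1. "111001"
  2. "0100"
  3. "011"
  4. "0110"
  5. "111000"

"111001": rejected
"0100": accepted
"011": rejected
"0110": rejected
"111000": rejected

1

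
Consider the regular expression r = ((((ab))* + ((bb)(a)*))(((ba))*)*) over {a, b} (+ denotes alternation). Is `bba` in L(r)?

yes

Split as bba·ε: (((ab))*+((bb)(a)*)) matches bba and (((ba))*)* matches ε.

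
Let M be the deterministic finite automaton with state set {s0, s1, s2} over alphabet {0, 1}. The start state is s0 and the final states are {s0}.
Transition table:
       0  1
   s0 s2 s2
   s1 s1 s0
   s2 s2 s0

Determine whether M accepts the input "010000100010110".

s0 --0--> s2
s2 --1--> s0
s0 --0--> s2
s2 --0--> s2
s2 --0--> s2
s2 --0--> s2
s2 --1--> s0
s0 --0--> s2
s2 --0--> s2
s2 --0--> s2
s2 --1--> s0
s0 --0--> s2
s2 --1--> s0
s0 --1--> s2
s2 --0--> s2
End in state s2, which is not an accepting state.

rejected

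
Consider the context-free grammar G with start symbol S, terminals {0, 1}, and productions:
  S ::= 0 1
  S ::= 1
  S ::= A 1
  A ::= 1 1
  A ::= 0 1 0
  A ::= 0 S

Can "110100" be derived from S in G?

no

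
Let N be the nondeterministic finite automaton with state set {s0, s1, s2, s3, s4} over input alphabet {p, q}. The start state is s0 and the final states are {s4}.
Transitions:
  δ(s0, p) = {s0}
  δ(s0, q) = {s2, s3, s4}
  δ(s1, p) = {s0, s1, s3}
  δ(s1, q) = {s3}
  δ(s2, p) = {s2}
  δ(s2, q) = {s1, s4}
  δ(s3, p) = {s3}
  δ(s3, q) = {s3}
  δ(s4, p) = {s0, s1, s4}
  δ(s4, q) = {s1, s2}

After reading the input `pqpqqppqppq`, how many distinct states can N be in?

4

Start: {s0}
read p: {s0}
read q: {s2, s3, s4}
read p: {s0, s1, s2, s3, s4}
read q: {s1, s2, s3, s4}
read q: {s1, s2, s3, s4}
read p: {s0, s1, s2, s3, s4}
read p: {s0, s1, s2, s3, s4}
read q: {s1, s2, s3, s4}
read p: {s0, s1, s2, s3, s4}
read p: {s0, s1, s2, s3, s4}
read q: {s1, s2, s3, s4}
Final reachable set {s1, s2, s3, s4} has 4 states.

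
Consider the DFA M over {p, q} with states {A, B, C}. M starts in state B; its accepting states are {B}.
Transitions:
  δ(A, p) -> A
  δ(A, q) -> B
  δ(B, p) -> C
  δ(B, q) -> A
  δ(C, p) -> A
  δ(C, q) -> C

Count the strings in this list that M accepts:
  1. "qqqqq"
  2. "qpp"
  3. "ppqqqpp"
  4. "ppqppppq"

"qqqqq": rejected
"qpp": rejected
"ppqqqpp": rejected
"ppqppppq": accepted

1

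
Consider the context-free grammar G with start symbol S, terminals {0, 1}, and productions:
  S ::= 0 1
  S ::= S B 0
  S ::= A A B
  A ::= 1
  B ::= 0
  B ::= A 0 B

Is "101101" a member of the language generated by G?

no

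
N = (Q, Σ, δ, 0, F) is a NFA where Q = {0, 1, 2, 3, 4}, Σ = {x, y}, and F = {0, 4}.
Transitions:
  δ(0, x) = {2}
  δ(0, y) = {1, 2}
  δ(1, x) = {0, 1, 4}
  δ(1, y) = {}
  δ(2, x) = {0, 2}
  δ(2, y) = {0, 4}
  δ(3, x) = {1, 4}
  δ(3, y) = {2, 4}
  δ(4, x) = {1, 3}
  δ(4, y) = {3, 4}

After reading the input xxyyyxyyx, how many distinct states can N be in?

5

Start: {0}
read x: {2}
read x: {0, 2}
read y: {0, 1, 2, 4}
read y: {0, 1, 2, 3, 4}
read y: {0, 1, 2, 3, 4}
read x: {0, 1, 2, 3, 4}
read y: {0, 1, 2, 3, 4}
read y: {0, 1, 2, 3, 4}
read x: {0, 1, 2, 3, 4}
Final reachable set {0, 1, 2, 3, 4} has 5 states.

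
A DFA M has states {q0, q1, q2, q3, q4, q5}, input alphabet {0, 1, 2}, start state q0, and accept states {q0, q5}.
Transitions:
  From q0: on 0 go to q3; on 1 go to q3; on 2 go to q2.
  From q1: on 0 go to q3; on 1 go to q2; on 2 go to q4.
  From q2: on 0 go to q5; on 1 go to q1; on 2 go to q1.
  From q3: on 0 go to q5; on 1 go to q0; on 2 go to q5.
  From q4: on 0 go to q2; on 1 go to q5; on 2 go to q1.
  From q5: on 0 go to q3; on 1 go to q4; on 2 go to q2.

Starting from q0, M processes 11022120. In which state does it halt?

q0 --1--> q3
q3 --1--> q0
q0 --0--> q3
q3 --2--> q5
q5 --2--> q2
q2 --1--> q1
q1 --2--> q4
q4 --0--> q2

q2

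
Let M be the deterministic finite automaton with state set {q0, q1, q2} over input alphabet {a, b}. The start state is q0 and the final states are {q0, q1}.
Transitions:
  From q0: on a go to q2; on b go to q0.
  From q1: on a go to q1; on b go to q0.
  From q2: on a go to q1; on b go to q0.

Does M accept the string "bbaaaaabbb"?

accepted

q0 --b--> q0
q0 --b--> q0
q0 --a--> q2
q2 --a--> q1
q1 --a--> q1
q1 --a--> q1
q1 --a--> q1
q1 --b--> q0
q0 --b--> q0
q0 --b--> q0
End in state q0, which is an accepting state.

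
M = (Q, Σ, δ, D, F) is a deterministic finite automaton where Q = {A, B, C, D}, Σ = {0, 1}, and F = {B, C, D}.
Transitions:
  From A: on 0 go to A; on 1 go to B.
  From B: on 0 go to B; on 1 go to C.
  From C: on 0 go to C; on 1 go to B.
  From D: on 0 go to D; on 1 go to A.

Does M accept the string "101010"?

D --1--> A
A --0--> A
A --1--> B
B --0--> B
B --1--> C
C --0--> C
End in state C, which is an accepting state.

accepted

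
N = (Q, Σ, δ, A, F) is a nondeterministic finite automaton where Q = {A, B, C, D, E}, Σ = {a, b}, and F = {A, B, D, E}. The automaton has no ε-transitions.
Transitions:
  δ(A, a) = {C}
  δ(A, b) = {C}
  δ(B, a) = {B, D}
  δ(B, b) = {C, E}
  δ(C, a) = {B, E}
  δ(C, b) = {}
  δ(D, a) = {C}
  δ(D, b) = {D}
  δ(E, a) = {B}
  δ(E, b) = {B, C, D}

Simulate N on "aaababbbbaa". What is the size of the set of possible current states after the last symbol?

4

Start: {A}
read a: {C}
read a: {B, E}
read a: {B, D}
read b: {C, D, E}
read a: {B, C, E}
read b: {B, C, D, E}
read b: {B, C, D, E}
read b: {B, C, D, E}
read b: {B, C, D, E}
read a: {B, C, D, E}
read a: {B, C, D, E}
Final reachable set {B, C, D, E} has 4 states.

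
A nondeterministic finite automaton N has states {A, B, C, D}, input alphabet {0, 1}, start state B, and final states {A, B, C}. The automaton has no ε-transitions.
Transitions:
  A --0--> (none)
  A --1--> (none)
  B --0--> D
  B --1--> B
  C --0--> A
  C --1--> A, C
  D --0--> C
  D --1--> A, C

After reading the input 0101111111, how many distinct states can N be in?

Start: {B}
read 0: {D}
read 1: {A, C}
read 0: {A}
read 1: {}
The reachable set is empty and stays empty for the remaining 6 symbols.
Final reachable set {} has 0 states.

0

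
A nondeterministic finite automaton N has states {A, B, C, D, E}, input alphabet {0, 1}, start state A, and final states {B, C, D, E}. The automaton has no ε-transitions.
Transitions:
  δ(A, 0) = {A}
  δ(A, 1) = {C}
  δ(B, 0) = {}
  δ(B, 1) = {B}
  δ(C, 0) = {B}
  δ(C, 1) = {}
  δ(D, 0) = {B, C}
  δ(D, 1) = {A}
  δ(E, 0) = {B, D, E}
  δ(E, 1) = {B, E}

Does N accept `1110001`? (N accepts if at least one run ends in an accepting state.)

rejected

Start: {A}
read 1: {C}
read 1: {}
The reachable set is empty and stays empty for the remaining 5 symbols.
Reachable ∩ accepting = {} — empty.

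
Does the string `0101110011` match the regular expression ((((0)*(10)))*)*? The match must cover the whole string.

0101110011 cannot be split into zero or more pieces each matching (((0)*(10)))*.

no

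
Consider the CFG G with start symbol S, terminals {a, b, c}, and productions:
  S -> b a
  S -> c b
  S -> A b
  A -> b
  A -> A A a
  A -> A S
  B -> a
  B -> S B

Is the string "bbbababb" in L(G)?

S ⇒ Ab ⇒ ASb ⇒ bSb ⇒ bAbb ⇒ bAAabb ⇒ bAAaAabb ⇒ bbAaAabb ⇒ bbbaAabb ⇒ bbbababb

yes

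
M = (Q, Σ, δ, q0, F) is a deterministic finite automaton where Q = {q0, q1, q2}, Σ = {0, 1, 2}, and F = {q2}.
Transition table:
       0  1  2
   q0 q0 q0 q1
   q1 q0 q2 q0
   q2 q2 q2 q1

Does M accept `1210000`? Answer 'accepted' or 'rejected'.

q0 --1--> q0
q0 --2--> q1
q1 --1--> q2
q2 --0--> q2
q2 --0--> q2
q2 --0--> q2
q2 --0--> q2
End in state q2, which is an accepting state.

accepted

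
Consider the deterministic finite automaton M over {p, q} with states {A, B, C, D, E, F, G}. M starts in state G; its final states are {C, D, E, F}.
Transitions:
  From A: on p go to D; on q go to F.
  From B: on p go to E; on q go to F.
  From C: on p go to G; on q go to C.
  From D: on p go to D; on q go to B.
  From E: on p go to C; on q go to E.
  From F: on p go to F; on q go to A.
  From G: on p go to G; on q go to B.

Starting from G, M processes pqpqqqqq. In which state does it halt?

E

G --p--> G
G --q--> B
B --p--> E
E --q--> E
E --q--> E
E --q--> E
E --q--> E
E --q--> E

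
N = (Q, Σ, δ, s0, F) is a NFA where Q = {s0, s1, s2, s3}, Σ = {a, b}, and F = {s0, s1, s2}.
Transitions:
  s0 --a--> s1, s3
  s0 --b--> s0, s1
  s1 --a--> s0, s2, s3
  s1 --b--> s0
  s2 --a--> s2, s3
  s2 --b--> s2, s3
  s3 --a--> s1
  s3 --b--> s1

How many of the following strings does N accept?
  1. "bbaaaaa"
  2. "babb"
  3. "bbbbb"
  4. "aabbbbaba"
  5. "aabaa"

"bbaaaaa": accepted
"babb": accepted
"bbbbb": accepted
"aabbbbaba": accepted
"aabaa": accepted

5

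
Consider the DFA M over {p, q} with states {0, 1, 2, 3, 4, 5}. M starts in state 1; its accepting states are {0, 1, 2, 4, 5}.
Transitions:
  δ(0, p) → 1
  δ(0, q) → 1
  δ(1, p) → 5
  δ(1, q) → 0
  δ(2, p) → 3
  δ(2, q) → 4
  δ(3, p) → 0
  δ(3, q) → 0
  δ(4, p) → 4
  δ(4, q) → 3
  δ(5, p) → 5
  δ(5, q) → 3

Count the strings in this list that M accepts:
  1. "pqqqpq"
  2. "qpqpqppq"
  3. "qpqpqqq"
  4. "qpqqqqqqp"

2

"pqqqpq": rejected
"qpqpqppq": rejected
"qpqpqqq": accepted
"qpqqqqqqp": accepted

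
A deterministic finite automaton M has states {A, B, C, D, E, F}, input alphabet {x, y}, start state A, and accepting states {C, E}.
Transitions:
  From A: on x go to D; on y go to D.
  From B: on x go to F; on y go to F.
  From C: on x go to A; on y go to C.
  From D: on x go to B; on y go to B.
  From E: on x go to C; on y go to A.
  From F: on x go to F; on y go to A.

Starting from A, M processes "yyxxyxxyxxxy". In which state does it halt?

A

A --y--> D
D --y--> B
B --x--> F
F --x--> F
F --y--> A
A --x--> D
D --x--> B
B --y--> F
F --x--> F
F --x--> F
F --x--> F
F --y--> A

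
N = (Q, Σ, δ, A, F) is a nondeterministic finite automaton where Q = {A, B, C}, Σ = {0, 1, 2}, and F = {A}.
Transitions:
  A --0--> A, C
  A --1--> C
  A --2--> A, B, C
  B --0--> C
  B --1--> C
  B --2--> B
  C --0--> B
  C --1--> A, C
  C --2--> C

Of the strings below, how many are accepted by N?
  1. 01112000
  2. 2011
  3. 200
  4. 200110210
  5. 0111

5

01112000: accepted
2011: accepted
200: accepted
200110210: accepted
0111: accepted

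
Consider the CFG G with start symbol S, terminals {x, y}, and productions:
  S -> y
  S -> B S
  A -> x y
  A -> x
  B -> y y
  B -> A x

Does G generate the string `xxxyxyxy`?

no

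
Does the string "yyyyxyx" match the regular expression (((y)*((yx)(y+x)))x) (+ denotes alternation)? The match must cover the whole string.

yes

Split as yyyyxy·x: ((y)*((yx)(y+x))) matches yyyyxy and x matches x.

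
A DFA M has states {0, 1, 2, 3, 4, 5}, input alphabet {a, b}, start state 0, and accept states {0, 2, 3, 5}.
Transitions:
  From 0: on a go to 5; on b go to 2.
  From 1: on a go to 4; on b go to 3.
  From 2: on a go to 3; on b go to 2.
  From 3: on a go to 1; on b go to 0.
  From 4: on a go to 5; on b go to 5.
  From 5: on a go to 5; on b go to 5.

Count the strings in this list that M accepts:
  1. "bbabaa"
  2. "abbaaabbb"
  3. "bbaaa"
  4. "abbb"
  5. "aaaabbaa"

4

"bbabaa": accepted
"abbaaabbb": accepted
"bbaaa": rejected
"abbb": accepted
"aaaabbaa": accepted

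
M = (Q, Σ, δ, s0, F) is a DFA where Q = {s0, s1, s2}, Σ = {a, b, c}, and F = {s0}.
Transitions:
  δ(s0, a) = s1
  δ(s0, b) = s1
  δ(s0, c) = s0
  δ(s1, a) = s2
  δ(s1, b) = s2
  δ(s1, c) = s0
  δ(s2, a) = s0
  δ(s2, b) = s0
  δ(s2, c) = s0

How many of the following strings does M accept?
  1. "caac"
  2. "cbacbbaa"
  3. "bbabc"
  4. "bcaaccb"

"caac": accepted
"cbacbbaa": rejected
"bbabc": accepted
"bcaaccb": rejected

2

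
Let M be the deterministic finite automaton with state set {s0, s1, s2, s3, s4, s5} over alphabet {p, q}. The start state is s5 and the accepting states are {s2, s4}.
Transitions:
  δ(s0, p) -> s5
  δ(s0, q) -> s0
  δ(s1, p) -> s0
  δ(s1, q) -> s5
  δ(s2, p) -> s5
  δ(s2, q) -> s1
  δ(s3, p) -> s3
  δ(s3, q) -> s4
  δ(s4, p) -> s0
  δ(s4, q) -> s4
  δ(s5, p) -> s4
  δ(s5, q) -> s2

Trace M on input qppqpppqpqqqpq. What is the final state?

s5 --q--> s2
s2 --p--> s5
s5 --p--> s4
s4 --q--> s4
s4 --p--> s0
s0 --p--> s5
s5 --p--> s4
s4 --q--> s4
s4 --p--> s0
s0 --q--> s0
s0 --q--> s0
s0 --q--> s0
s0 --p--> s5
s5 --q--> s2

s2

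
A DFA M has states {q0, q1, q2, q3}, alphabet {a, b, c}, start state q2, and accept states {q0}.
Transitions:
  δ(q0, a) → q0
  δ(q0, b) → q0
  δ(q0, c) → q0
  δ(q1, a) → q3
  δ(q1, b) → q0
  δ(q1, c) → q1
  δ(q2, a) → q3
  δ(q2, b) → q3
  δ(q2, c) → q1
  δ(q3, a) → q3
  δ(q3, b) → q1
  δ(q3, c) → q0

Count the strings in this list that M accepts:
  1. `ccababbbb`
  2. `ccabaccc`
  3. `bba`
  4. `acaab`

`ccababbbb`: accepted
`ccabaccc`: accepted
`bba`: rejected
`acaab`: accepted

3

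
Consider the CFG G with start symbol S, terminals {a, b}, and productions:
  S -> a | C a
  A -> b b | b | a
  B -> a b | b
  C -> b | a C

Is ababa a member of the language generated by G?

no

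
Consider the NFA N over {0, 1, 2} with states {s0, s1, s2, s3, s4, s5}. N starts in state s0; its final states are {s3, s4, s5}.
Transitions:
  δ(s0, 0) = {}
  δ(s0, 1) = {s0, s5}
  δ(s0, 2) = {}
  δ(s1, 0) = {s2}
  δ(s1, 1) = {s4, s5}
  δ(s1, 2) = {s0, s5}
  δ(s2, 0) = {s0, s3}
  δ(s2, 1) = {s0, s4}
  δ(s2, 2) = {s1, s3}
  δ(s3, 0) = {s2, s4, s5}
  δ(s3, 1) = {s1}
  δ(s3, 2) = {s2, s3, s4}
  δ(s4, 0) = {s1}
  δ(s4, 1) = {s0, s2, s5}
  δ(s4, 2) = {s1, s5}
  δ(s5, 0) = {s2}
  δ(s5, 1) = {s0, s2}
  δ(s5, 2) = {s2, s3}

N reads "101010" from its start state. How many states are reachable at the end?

2

Start: {s0}
read 1: {s0, s5}
read 0: {s2}
read 1: {s0, s4}
read 0: {s1}
read 1: {s4, s5}
read 0: {s1, s2}
Final reachable set {s1, s2} has 2 states.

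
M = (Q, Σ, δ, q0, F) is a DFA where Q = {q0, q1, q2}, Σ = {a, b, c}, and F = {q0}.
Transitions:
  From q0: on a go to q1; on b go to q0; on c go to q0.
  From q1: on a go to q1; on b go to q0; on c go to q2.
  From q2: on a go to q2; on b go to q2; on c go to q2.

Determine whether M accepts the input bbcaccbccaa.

q0 --b--> q0
q0 --b--> q0
q0 --c--> q0
q0 --a--> q1
q1 --c--> q2
q2 --c--> q2
q2 --b--> q2
q2 --c--> q2
q2 --c--> q2
q2 --a--> q2
q2 --a--> q2
End in state q2, which is not an accepting state.

rejected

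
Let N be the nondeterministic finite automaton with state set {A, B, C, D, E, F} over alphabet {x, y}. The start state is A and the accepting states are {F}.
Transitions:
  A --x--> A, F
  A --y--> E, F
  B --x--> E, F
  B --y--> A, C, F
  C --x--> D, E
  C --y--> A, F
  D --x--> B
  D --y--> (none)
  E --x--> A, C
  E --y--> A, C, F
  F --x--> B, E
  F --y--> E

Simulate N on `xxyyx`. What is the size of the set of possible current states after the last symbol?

Start: {A}
read x: {A, F}
read x: {A, B, E, F}
read y: {A, C, E, F}
read y: {A, C, E, F}
read x: {A, B, C, D, E, F}
Final reachable set {A, B, C, D, E, F} has 6 states.

6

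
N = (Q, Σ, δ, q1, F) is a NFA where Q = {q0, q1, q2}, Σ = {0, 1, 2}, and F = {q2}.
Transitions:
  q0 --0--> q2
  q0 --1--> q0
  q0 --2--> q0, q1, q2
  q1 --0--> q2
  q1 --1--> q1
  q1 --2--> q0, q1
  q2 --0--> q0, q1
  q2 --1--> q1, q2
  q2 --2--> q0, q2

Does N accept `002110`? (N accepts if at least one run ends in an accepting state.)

Start: {q1}
read 0: {q2}
read 0: {q0, q1}
read 2: {q0, q1, q2}
read 1: {q0, q1, q2}
read 1: {q0, q1, q2}
read 0: {q0, q1, q2}
Reachable ∩ accepting = {q2} — nonempty.

accepted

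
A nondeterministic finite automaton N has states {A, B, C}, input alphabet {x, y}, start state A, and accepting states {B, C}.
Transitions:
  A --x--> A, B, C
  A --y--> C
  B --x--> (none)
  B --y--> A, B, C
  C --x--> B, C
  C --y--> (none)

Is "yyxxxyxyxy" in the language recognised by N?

rejected

Start: {A}
read y: {C}
read y: {}
The reachable set is empty and stays empty for the remaining 8 symbols.
Reachable ∩ accepting = {} — empty.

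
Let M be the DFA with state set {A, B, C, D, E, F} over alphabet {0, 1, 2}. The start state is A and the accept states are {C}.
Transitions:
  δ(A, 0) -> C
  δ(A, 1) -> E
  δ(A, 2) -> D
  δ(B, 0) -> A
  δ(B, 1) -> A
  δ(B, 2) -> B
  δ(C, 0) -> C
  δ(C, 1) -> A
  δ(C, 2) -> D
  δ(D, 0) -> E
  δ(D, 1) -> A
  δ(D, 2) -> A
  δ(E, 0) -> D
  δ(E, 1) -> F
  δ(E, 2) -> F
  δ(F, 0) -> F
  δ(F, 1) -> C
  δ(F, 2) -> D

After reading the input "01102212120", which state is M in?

A --0--> C
C --1--> A
A --1--> E
E --0--> D
D --2--> A
A --2--> D
D --1--> A
A --2--> D
D --1--> A
A --2--> D
D --0--> E

E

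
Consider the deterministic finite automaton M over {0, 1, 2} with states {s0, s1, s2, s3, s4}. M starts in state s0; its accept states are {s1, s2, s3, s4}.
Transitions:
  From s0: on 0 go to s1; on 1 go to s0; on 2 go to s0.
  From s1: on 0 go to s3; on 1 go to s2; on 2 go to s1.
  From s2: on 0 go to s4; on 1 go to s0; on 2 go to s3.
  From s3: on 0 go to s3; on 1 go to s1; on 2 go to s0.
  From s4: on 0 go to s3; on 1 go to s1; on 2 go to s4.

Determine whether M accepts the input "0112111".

rejected

s0 --0--> s1
s1 --1--> s2
s2 --1--> s0
s0 --2--> s0
s0 --1--> s0
s0 --1--> s0
s0 --1--> s0
End in state s0, which is not an accepting state.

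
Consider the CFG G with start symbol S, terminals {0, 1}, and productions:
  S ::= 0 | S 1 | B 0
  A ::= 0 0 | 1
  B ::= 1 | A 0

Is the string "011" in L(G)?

S ⇒ S1 ⇒ S11 ⇒ 011

yes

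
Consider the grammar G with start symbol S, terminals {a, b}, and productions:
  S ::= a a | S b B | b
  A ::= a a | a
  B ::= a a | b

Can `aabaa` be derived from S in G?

S ⇒ SbB ⇒ aabB ⇒ aabaa

yes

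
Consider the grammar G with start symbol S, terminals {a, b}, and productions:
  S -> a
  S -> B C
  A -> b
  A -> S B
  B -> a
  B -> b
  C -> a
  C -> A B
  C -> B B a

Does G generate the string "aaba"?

yes

S ⇒ BC ⇒ aC ⇒ aAB ⇒ aSBB ⇒ aaBB ⇒ aabB ⇒ aaba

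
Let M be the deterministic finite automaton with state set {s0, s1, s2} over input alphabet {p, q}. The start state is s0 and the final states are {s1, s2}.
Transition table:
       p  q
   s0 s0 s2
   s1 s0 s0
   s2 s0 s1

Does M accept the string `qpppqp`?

rejected

s0 --q--> s2
s2 --p--> s0
s0 --p--> s0
s0 --p--> s0
s0 --q--> s2
s2 --p--> s0
End in state s0, which is not an accepting state.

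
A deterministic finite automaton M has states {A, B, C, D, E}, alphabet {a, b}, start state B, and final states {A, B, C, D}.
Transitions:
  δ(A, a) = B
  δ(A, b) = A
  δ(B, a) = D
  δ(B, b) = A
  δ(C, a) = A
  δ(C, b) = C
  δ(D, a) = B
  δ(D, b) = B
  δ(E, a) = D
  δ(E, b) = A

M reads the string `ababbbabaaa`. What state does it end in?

B

B --a--> D
D --b--> B
B --a--> D
D --b--> B
B --b--> A
A --b--> A
A --a--> B
B --b--> A
A --a--> B
B --a--> D
D --a--> B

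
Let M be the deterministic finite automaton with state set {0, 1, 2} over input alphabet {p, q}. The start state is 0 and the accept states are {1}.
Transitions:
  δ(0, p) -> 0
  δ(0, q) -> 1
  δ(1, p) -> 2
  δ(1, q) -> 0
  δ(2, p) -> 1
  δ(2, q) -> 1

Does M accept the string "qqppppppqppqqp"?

0 --q--> 1
1 --q--> 0
0 --p--> 0
0 --p--> 0
0 --p--> 0
0 --p--> 0
0 --p--> 0
0 --p--> 0
0 --q--> 1
1 --p--> 2
2 --p--> 1
1 --q--> 0
0 --q--> 1
1 --p--> 2
End in state 2, which is not an accepting state.

rejected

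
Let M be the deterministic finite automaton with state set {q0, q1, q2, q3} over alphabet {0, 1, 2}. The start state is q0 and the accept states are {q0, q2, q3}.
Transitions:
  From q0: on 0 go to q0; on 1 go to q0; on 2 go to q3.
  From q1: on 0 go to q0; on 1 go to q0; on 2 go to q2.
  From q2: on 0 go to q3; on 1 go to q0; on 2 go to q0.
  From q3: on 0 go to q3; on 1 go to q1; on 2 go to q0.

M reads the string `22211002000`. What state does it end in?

q0 --2--> q3
q3 --2--> q0
q0 --2--> q3
q3 --1--> q1
q1 --1--> q0
q0 --0--> q0
q0 --0--> q0
q0 --2--> q3
q3 --0--> q3
q3 --0--> q3
q3 --0--> q3

q3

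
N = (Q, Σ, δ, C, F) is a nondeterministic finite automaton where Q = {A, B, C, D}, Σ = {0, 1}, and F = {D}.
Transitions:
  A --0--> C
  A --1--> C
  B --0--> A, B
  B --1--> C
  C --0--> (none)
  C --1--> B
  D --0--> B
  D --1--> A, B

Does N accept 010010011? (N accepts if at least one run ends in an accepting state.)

rejected

Start: {C}
read 0: {}
The reachable set is empty and stays empty for the remaining 8 symbols.
Reachable ∩ accepting = {} — empty.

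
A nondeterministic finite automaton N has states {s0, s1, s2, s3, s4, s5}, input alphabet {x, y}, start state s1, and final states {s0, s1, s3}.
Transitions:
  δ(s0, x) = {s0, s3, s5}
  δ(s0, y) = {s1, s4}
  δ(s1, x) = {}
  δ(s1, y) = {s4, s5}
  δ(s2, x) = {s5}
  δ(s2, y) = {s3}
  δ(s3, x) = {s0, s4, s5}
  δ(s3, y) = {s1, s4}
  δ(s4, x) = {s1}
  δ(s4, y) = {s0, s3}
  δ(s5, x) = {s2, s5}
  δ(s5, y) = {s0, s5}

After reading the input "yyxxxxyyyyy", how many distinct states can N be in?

Start: {s1}
read y: {s4, s5}
read y: {s0, s3, s5}
read x: {s0, s2, s3, s4, s5}
read x: {s0, s1, s2, s3, s4, s5}
read x: {s0, s1, s2, s3, s4, s5}
read x: {s0, s1, s2, s3, s4, s5}
read y: {s0, s1, s3, s4, s5}
read y: {s0, s1, s3, s4, s5}
read y: {s0, s1, s3, s4, s5}
read y: {s0, s1, s3, s4, s5}
read y: {s0, s1, s3, s4, s5}
Final reachable set {s0, s1, s3, s4, s5} has 5 states.

5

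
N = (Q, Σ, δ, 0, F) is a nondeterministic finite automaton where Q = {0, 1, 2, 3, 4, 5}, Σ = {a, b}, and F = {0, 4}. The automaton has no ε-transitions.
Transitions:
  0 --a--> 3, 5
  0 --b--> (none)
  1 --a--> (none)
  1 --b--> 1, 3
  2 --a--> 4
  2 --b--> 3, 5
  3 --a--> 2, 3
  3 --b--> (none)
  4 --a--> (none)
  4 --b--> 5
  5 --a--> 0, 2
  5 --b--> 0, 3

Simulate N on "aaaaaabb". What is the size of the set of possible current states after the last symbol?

Start: {0}
read a: {3, 5}
read a: {0, 2, 3}
read a: {2, 3, 4, 5}
read a: {0, 2, 3, 4}
read a: {2, 3, 4, 5}
read a: {0, 2, 3, 4}
read b: {3, 5}
read b: {0, 3}
Final reachable set {0, 3} has 2 states.

2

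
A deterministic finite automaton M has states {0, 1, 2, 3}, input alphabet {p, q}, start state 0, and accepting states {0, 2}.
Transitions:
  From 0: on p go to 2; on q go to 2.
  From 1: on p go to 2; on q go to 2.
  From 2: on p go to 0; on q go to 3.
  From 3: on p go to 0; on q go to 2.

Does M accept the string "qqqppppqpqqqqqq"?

0 --q--> 2
2 --q--> 3
3 --q--> 2
2 --p--> 0
0 --p--> 2
2 --p--> 0
0 --p--> 2
2 --q--> 3
3 --p--> 0
0 --q--> 2
2 --q--> 3
3 --q--> 2
2 --q--> 3
3 --q--> 2
2 --q--> 3
End in state 3, which is not an accepting state.

rejected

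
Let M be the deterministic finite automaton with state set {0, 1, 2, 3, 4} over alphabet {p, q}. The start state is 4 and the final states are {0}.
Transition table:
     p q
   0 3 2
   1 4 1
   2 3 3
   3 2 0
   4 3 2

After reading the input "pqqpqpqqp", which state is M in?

3

4 --p--> 3
3 --q--> 0
0 --q--> 2
2 --p--> 3
3 --q--> 0
0 --p--> 3
3 --q--> 0
0 --q--> 2
2 --p--> 3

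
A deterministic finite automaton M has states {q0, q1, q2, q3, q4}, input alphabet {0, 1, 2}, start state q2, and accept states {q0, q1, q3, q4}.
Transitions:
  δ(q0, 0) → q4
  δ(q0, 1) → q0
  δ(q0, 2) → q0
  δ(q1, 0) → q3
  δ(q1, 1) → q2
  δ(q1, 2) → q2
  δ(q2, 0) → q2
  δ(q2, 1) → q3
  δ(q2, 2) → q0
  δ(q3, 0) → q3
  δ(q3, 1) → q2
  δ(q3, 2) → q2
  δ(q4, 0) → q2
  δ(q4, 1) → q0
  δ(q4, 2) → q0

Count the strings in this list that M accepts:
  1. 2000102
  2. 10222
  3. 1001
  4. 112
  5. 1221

3

2000102: rejected
10222: accepted
1001: rejected
112: accepted
1221: accepted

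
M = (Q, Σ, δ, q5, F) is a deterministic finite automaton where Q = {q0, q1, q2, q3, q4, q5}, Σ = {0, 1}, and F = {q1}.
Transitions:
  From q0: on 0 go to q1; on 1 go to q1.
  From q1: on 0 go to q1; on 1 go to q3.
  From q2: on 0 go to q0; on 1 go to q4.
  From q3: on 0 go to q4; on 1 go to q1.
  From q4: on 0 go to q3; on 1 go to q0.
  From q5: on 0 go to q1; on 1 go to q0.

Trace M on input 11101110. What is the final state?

q4

q5 --1--> q0
q0 --1--> q1
q1 --1--> q3
q3 --0--> q4
q4 --1--> q0
q0 --1--> q1
q1 --1--> q3
q3 --0--> q4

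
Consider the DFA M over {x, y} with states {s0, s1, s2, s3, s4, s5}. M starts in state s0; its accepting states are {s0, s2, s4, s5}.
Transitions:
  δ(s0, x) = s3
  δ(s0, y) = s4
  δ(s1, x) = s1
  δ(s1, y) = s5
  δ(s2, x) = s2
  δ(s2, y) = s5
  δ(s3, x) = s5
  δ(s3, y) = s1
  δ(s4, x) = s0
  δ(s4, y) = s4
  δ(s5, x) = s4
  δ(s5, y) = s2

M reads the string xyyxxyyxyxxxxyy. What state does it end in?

s4

s0 --x--> s3
s3 --y--> s1
s1 --y--> s5
s5 --x--> s4
s4 --x--> s0
s0 --y--> s4
s4 --y--> s4
s4 --x--> s0
s0 --y--> s4
s4 --x--> s0
s0 --x--> s3
s3 --x--> s5
s5 --x--> s4
s4 --y--> s4
s4 --y--> s4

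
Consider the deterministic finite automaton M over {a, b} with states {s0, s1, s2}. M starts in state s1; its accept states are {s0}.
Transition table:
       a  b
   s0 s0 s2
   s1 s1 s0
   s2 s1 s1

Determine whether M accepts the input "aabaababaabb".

s1 --a--> s1
s1 --a--> s1
s1 --b--> s0
s0 --a--> s0
s0 --a--> s0
s0 --b--> s2
s2 --a--> s1
s1 --b--> s0
s0 --a--> s0
s0 --a--> s0
s0 --b--> s2
s2 --b--> s1
End in state s1, which is not an accepting state.

rejected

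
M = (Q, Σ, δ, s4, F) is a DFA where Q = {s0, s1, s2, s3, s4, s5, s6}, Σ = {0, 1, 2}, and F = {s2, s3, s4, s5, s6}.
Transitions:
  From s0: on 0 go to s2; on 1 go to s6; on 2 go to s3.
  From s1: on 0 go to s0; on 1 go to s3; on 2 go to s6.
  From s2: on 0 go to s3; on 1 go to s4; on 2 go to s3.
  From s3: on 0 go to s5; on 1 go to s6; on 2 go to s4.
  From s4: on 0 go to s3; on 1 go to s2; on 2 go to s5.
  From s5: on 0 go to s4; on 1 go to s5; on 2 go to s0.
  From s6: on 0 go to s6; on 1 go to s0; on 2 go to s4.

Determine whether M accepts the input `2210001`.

s4 --2--> s5
s5 --2--> s0
s0 --1--> s6
s6 --0--> s6
s6 --0--> s6
s6 --0--> s6
s6 --1--> s0
End in state s0, which is not an accepting state.

rejected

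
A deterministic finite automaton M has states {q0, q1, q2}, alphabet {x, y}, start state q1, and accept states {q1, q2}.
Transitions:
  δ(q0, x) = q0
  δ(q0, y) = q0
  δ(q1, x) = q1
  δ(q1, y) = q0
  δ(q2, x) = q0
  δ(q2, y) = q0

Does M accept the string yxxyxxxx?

q1 --y--> q0
q0 --x--> q0
q0 --x--> q0
q0 --y--> q0
q0 --x--> q0
q0 --x--> q0
q0 --x--> q0
q0 --x--> q0
End in state q0, which is not an accepting state.

rejected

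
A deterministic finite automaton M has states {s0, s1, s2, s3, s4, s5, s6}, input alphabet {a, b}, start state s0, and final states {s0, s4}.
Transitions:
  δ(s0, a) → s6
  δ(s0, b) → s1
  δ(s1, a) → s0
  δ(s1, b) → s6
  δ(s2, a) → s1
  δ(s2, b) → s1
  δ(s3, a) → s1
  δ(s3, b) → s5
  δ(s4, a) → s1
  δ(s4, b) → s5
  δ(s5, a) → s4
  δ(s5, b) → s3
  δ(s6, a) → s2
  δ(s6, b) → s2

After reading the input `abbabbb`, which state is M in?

s0 --a--> s6
s6 --b--> s2
s2 --b--> s1
s1 --a--> s0
s0 --b--> s1
s1 --b--> s6
s6 --b--> s2

s2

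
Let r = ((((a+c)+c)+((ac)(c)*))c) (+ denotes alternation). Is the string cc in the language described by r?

yes

Split as c·c: (((a+c)+c)+((ac)(c)*)) matches c and c matches c.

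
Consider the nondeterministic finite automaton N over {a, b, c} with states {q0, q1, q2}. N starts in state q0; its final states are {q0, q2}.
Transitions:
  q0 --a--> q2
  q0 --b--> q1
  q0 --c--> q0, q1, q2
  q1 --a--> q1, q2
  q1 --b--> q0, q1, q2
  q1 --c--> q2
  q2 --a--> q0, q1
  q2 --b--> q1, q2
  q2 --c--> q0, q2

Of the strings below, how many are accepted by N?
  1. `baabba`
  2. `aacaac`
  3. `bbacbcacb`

`baabba`: accepted
`aacaac`: accepted
`bbacbcacb`: accepted

3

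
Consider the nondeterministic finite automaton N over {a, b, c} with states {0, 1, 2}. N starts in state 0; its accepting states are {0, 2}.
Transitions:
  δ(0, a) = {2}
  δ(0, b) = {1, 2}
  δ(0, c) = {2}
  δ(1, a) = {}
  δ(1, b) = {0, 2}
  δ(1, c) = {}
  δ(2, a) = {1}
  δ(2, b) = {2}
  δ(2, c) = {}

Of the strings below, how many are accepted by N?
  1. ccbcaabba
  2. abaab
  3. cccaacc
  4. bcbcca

0

ccbcaabba: rejected
abaab: rejected
cccaacc: rejected
bcbcca: rejected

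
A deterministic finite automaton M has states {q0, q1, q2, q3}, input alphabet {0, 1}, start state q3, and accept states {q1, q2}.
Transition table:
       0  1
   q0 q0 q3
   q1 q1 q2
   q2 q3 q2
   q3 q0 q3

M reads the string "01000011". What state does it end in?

q3 --0--> q0
q0 --1--> q3
q3 --0--> q0
q0 --0--> q0
q0 --0--> q0
q0 --0--> q0
q0 --1--> q3
q3 --1--> q3

q3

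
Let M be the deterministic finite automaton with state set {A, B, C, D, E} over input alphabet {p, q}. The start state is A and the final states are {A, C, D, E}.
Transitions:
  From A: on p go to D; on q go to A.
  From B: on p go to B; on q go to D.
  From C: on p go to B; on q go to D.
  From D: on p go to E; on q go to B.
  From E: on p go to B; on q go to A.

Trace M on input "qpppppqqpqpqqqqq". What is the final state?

A --q--> A
A --p--> D
D --p--> E
E --p--> B
B --p--> B
B --p--> B
B --q--> D
D --q--> B
B --p--> B
B --q--> D
D --p--> E
E --q--> A
A --q--> A
A --q--> A
A --q--> A
A --q--> A

A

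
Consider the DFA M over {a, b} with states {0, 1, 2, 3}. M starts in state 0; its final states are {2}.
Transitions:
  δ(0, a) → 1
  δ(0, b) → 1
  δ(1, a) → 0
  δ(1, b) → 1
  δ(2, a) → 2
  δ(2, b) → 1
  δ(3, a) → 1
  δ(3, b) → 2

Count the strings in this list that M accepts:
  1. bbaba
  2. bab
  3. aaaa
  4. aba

bbaba: rejected
bab: rejected
aaaa: rejected
aba: rejected

0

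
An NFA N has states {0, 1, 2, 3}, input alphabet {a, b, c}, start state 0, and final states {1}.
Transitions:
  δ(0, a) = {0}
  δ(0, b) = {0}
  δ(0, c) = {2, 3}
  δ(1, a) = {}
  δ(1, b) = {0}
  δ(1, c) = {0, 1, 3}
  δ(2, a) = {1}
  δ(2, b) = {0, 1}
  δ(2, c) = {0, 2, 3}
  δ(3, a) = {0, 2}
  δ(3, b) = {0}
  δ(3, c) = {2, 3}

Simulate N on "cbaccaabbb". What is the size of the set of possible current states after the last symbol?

Start: {0}
read c: {2, 3}
read b: {0, 1}
read a: {0}
read c: {2, 3}
read c: {0, 2, 3}
read a: {0, 1, 2}
read a: {0, 1}
read b: {0}
read b: {0}
read b: {0}
Final reachable set {0} has 1 state.

1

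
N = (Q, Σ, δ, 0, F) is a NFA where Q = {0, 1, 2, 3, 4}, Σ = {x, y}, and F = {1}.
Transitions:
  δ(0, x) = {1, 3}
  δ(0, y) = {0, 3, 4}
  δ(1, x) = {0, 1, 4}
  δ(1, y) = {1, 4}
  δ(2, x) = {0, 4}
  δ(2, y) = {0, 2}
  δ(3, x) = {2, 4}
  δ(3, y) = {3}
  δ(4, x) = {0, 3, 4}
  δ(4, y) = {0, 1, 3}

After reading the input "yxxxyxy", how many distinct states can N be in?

5

Start: {0}
read y: {0, 3, 4}
read x: {0, 1, 2, 3, 4}
read x: {0, 1, 2, 3, 4}
read x: {0, 1, 2, 3, 4}
read y: {0, 1, 2, 3, 4}
read x: {0, 1, 2, 3, 4}
read y: {0, 1, 2, 3, 4}
Final reachable set {0, 1, 2, 3, 4} has 5 states.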